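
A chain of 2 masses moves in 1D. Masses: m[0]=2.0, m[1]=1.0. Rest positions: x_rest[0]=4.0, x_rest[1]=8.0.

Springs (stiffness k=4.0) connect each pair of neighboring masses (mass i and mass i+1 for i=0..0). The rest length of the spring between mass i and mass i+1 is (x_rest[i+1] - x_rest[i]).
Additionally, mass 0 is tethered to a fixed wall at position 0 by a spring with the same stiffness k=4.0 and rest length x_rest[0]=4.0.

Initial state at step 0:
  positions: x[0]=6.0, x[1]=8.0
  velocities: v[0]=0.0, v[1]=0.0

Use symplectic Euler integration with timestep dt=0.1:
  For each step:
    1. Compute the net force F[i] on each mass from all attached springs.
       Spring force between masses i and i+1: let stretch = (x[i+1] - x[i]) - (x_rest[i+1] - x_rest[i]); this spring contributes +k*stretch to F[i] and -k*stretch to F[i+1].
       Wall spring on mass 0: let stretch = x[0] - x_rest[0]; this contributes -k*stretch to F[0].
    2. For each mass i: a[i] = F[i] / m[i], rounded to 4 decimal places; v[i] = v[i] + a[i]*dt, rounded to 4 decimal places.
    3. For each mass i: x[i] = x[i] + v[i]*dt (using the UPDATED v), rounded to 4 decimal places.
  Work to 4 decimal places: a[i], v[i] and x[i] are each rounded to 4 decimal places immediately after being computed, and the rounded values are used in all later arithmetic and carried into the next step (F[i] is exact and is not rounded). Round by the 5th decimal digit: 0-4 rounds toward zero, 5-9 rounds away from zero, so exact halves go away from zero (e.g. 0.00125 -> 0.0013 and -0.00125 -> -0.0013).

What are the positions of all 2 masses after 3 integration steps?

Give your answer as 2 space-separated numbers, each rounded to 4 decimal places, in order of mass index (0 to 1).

Answer: 5.5437 8.4485

Derivation:
Step 0: x=[6.0000 8.0000] v=[0.0000 0.0000]
Step 1: x=[5.9200 8.0800] v=[-0.8000 0.8000]
Step 2: x=[5.7648 8.2336] v=[-1.5520 1.5360]
Step 3: x=[5.5437 8.4485] v=[-2.2112 2.1485]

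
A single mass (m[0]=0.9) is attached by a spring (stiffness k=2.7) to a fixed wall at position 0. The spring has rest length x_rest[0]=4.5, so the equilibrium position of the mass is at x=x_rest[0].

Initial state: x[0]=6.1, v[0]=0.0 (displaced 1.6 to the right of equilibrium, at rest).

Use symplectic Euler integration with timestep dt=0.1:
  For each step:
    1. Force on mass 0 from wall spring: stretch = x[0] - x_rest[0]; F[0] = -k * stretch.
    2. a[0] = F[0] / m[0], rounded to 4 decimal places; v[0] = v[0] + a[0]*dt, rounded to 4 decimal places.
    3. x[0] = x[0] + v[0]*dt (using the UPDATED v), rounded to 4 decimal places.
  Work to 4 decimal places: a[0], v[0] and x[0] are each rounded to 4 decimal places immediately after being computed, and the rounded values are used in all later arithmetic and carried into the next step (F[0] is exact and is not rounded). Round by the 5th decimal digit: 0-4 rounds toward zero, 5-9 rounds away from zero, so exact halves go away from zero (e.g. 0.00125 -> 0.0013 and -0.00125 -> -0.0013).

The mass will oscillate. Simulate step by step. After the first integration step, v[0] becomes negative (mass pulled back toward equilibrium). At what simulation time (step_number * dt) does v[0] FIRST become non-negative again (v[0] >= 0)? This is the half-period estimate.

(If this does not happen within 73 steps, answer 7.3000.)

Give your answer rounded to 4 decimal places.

Step 0: x=[6.1000] v=[0.0000]
Step 1: x=[6.0520] v=[-0.4800]
Step 2: x=[5.9574] v=[-0.9456]
Step 3: x=[5.8191] v=[-1.3828]
Step 4: x=[5.6413] v=[-1.7785]
Step 5: x=[5.4292] v=[-2.1209]
Step 6: x=[5.1892] v=[-2.3997]
Step 7: x=[4.9286] v=[-2.6065]
Step 8: x=[4.6551] v=[-2.7351]
Step 9: x=[4.3769] v=[-2.7816]
Step 10: x=[4.1024] v=[-2.7447]
Step 11: x=[3.8399] v=[-2.6254]
Step 12: x=[3.5972] v=[-2.4274]
Step 13: x=[3.3815] v=[-2.1566]
Step 14: x=[3.1994] v=[-1.8211]
Step 15: x=[3.0563] v=[-1.4309]
Step 16: x=[2.9565] v=[-0.9978]
Step 17: x=[2.9030] v=[-0.5348]
Step 18: x=[2.8974] v=[-0.0557]
Step 19: x=[2.9399] v=[0.4251]
First v>=0 after going negative at step 19, time=1.9000

Answer: 1.9000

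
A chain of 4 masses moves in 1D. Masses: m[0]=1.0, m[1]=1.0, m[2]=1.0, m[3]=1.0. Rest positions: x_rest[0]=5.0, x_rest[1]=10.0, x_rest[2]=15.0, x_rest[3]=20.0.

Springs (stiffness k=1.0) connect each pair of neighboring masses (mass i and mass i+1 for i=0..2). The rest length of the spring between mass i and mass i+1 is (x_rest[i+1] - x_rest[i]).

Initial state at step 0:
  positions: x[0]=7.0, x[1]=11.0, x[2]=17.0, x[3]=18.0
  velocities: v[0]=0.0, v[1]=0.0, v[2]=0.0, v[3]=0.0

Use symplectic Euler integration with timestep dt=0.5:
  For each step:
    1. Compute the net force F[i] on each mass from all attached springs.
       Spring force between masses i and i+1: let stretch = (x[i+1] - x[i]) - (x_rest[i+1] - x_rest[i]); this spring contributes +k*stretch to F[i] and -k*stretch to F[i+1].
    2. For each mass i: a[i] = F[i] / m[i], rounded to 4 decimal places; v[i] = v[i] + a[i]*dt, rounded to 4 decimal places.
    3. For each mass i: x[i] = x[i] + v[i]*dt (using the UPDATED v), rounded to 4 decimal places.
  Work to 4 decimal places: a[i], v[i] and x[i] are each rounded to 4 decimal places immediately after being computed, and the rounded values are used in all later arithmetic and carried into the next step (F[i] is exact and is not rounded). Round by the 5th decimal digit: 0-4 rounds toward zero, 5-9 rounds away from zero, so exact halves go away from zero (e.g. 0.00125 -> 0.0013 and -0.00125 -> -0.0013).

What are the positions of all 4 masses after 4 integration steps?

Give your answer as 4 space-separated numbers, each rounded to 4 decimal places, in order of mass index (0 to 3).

Answer: 6.0938 10.3359 14.5703 22.0001

Derivation:
Step 0: x=[7.0000 11.0000 17.0000 18.0000] v=[0.0000 0.0000 0.0000 0.0000]
Step 1: x=[6.7500 11.5000 15.7500 19.0000] v=[-0.5000 1.0000 -2.5000 2.0000]
Step 2: x=[6.4375 11.8750 14.2500 20.4375] v=[-0.6250 0.7500 -3.0000 2.8750]
Step 3: x=[6.2344 11.4844 13.7031 21.5782] v=[-0.4063 -0.7813 -1.0938 2.2813]
Step 4: x=[6.0938 10.3359 14.5703 22.0001] v=[-0.2813 -2.2970 1.7344 0.8438]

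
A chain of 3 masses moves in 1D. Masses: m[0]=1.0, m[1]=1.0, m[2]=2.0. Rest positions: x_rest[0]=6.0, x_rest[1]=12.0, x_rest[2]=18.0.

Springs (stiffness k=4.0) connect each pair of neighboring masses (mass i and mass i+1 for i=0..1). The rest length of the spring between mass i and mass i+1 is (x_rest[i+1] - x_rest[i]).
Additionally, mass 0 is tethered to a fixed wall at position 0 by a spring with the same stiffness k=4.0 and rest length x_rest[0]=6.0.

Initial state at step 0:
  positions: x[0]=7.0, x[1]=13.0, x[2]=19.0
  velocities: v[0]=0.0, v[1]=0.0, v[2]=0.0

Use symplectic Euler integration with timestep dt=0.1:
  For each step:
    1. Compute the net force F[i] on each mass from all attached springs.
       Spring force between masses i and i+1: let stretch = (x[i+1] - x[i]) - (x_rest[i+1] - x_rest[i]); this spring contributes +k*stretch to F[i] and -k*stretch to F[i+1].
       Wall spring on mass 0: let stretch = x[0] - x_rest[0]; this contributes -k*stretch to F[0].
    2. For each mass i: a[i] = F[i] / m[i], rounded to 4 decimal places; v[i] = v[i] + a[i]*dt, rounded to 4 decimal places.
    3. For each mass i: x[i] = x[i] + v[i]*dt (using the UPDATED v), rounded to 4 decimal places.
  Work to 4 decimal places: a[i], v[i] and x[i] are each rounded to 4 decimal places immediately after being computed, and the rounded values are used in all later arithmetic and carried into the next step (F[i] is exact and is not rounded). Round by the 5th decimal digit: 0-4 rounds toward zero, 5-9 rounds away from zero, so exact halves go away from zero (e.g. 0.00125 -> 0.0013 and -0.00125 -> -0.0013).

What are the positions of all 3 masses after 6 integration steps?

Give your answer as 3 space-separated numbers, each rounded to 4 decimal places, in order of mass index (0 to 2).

Step 0: x=[7.0000 13.0000 19.0000] v=[0.0000 0.0000 0.0000]
Step 1: x=[6.9600 13.0000 19.0000] v=[-0.4000 0.0000 0.0000]
Step 2: x=[6.8832 12.9984 19.0000] v=[-0.7680 -0.0160 0.0000]
Step 3: x=[6.7757 12.9923 19.0000] v=[-1.0752 -0.0614 -0.0003]
Step 4: x=[6.6458 12.9778 18.9998] v=[-1.2988 -0.1450 -0.0018]
Step 5: x=[6.5034 12.9509 18.9992] v=[-1.4243 -0.2690 -0.0062]
Step 6: x=[6.3587 12.9080 18.9976] v=[-1.4467 -0.4287 -0.0159]

Answer: 6.3587 12.9080 18.9976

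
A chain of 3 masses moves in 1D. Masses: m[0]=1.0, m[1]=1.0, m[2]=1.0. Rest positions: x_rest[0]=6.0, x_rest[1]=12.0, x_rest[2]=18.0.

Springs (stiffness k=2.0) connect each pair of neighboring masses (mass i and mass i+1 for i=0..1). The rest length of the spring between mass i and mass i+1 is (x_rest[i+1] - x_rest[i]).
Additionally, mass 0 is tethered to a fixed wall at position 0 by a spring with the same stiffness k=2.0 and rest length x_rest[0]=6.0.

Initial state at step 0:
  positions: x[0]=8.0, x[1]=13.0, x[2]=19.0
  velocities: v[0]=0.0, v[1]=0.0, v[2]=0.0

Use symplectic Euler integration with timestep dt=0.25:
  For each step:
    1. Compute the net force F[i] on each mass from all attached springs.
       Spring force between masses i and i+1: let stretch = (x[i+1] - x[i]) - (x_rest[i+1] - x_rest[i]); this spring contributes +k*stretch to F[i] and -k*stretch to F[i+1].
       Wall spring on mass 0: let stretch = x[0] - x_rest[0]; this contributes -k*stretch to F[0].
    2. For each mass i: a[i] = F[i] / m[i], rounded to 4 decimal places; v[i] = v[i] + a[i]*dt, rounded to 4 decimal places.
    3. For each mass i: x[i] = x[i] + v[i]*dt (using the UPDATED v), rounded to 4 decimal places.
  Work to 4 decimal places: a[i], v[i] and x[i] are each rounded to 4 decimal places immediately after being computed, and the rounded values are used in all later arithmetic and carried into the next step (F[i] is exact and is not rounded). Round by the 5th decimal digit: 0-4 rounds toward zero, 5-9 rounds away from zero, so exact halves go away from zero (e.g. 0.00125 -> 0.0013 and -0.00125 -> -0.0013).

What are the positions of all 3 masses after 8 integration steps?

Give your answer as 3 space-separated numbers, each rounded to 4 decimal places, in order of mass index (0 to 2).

Answer: 5.7599 11.5124 19.1189

Derivation:
Step 0: x=[8.0000 13.0000 19.0000] v=[0.0000 0.0000 0.0000]
Step 1: x=[7.6250 13.1250 19.0000] v=[-1.5000 0.5000 0.0000]
Step 2: x=[6.9844 13.2969 19.0156] v=[-2.5625 0.6875 0.0625]
Step 3: x=[6.2598 13.3946 19.0664] v=[-2.8985 0.3906 0.2032]
Step 4: x=[5.6446 13.3094 19.1582] v=[-2.4610 -0.3409 0.3673]
Step 5: x=[5.2819 12.9972 19.2689] v=[-1.4509 -1.2489 0.4429]
Step 6: x=[5.2234 12.5045 19.3457] v=[-0.2342 -1.9707 0.3071]
Step 7: x=[5.4221 11.9568 19.3173] v=[0.7947 -2.1907 -0.1135]
Step 8: x=[5.7599 11.5124 19.1189] v=[1.3510 -1.7778 -0.7938]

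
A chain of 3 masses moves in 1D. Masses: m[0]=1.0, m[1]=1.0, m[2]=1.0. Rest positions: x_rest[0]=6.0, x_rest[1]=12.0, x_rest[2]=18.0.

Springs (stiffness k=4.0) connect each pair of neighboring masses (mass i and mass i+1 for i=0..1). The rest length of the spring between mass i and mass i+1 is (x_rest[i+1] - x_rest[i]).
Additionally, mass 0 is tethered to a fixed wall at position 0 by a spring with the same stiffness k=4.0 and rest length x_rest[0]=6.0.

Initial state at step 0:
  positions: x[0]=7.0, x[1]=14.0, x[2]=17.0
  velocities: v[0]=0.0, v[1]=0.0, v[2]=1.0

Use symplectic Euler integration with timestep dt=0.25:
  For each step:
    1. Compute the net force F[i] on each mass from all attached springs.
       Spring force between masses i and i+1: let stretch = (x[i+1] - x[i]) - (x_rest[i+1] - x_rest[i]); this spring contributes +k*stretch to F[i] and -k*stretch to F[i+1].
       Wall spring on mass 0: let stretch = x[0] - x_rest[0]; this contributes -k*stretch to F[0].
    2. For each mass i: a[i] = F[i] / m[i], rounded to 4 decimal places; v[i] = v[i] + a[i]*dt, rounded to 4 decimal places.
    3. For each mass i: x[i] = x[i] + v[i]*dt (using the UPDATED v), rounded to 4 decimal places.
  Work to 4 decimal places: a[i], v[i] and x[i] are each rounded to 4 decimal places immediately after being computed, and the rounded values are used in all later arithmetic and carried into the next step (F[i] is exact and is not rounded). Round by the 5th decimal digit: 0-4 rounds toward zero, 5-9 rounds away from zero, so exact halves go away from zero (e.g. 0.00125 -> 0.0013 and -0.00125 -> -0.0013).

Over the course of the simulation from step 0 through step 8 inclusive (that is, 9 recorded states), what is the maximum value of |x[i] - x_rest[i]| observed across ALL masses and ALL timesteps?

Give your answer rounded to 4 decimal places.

Answer: 2.2500

Derivation:
Step 0: x=[7.0000 14.0000 17.0000] v=[0.0000 0.0000 1.0000]
Step 1: x=[7.0000 13.0000 18.0000] v=[0.0000 -4.0000 4.0000]
Step 2: x=[6.7500 11.7500 19.2500] v=[-1.0000 -5.0000 5.0000]
Step 3: x=[6.0625 11.1250 20.1250] v=[-2.7500 -2.5000 3.5000]
Step 4: x=[5.1250 11.4844 20.2500] v=[-3.7500 1.4375 0.5000]
Step 5: x=[4.4961 12.4453 19.6836] v=[-2.5156 3.8437 -2.2656]
Step 6: x=[4.7305 13.2285 18.8076] v=[0.9375 3.1328 -3.5039]
Step 7: x=[5.9068 13.2820 18.0369] v=[4.7050 0.2139 -3.0830]
Step 8: x=[7.4502 12.6804 17.5774] v=[6.1734 -2.4064 -1.8379]
Max displacement = 2.2500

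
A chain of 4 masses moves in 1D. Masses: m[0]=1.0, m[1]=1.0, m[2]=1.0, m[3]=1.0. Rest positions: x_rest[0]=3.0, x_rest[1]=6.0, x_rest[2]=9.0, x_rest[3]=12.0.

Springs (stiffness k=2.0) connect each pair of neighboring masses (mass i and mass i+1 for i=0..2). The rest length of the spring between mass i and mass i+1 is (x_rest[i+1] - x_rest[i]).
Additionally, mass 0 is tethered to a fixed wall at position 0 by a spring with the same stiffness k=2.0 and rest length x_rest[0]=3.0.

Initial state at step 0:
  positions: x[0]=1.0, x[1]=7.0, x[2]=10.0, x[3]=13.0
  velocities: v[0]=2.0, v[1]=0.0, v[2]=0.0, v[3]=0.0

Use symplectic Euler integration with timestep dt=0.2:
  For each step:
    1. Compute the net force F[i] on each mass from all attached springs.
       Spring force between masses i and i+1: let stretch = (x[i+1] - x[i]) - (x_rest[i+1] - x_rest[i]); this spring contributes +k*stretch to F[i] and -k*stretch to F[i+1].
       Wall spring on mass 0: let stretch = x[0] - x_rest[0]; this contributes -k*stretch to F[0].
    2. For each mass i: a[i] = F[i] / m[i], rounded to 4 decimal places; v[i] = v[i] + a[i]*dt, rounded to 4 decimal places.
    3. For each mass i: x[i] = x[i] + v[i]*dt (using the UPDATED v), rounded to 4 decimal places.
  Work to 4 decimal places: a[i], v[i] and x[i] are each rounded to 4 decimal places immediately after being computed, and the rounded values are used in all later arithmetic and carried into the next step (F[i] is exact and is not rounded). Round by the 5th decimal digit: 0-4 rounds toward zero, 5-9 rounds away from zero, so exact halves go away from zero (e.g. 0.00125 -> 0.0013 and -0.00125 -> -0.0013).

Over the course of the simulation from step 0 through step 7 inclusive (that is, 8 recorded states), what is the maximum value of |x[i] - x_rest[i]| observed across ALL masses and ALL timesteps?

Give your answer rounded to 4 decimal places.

Step 0: x=[1.0000 7.0000 10.0000 13.0000] v=[2.0000 0.0000 0.0000 0.0000]
Step 1: x=[1.8000 6.7600 10.0000 13.0000] v=[4.0000 -1.2000 0.0000 0.0000]
Step 2: x=[2.8528 6.3824 9.9808 13.0000] v=[5.2640 -1.8880 -0.0960 0.0000]
Step 3: x=[3.9597 6.0103 9.9153 12.9985] v=[5.5347 -1.8605 -0.3277 -0.0077]
Step 4: x=[4.9139 5.7866 9.7840 12.9903] v=[4.7711 -1.1187 -0.6564 -0.0410]
Step 5: x=[5.5448 5.8128 9.5894 12.9656] v=[3.1546 0.1312 -0.9728 -0.1235]
Step 6: x=[5.7536 6.1197 9.3628 12.9108] v=[1.0439 1.5346 -1.1330 -0.2740]
Step 7: x=[5.5314 6.6568 9.1606 12.8122] v=[-1.1111 2.6854 -1.0110 -0.4932]
Max displacement = 2.7536

Answer: 2.7536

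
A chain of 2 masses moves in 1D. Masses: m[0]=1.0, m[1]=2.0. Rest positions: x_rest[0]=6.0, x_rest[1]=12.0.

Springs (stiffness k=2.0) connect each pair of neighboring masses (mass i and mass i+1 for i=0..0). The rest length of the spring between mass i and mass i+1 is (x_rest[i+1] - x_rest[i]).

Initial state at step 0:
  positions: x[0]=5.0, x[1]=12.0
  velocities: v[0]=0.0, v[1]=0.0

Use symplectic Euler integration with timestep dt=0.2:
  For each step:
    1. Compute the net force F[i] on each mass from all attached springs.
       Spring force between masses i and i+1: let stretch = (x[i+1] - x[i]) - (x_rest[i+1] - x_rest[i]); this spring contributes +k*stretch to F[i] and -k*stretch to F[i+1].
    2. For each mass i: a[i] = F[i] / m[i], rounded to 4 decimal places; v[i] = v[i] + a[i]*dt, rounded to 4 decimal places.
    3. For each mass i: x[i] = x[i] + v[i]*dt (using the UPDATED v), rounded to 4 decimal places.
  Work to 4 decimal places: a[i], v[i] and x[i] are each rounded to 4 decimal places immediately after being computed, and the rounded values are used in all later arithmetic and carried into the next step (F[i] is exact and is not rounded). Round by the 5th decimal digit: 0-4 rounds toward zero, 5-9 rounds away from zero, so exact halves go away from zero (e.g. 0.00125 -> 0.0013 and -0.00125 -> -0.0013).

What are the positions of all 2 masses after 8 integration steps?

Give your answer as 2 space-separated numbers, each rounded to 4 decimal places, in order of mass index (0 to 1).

Step 0: x=[5.0000 12.0000] v=[0.0000 0.0000]
Step 1: x=[5.0800 11.9600] v=[0.4000 -0.2000]
Step 2: x=[5.2304 11.8848] v=[0.7520 -0.3760]
Step 3: x=[5.4332 11.7834] v=[1.0138 -0.5069]
Step 4: x=[5.6640 11.6680] v=[1.1539 -0.5769]
Step 5: x=[5.8951 11.5525] v=[1.1555 -0.5777]
Step 6: x=[6.0988 11.4507] v=[1.0185 -0.5092]
Step 7: x=[6.2507 11.3748] v=[0.7593 -0.3796]
Step 8: x=[6.3325 11.3339] v=[0.4089 -0.2044]

Answer: 6.3325 11.3339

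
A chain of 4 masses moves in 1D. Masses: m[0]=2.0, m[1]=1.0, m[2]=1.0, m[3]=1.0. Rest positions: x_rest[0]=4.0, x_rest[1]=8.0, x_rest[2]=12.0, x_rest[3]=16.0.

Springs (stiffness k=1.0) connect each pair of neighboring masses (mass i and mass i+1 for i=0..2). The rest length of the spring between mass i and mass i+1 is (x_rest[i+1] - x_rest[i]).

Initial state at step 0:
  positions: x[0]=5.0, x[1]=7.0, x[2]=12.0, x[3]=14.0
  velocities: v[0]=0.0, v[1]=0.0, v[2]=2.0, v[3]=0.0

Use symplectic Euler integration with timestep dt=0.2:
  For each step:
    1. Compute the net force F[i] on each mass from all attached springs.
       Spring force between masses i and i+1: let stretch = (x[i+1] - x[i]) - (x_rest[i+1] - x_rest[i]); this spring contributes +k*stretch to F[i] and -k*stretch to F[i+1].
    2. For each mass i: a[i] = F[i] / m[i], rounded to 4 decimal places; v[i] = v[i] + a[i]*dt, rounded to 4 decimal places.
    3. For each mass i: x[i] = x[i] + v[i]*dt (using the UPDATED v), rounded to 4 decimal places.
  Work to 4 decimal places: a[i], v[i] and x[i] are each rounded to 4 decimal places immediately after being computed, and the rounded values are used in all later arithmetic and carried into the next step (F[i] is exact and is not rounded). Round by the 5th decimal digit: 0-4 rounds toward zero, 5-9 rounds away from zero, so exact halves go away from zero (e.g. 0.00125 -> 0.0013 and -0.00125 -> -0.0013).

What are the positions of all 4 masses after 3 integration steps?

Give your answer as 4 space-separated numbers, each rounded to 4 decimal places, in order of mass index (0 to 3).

Step 0: x=[5.0000 7.0000 12.0000 14.0000] v=[0.0000 0.0000 2.0000 0.0000]
Step 1: x=[4.9600 7.1200 12.2800 14.0800] v=[-0.2000 0.6000 1.4000 0.4000]
Step 2: x=[4.8832 7.3600 12.4256 14.2480] v=[-0.3840 1.2000 0.7280 0.8400]
Step 3: x=[4.7759 7.7036 12.4415 14.5031] v=[-0.5363 1.7178 0.0794 1.2755]

Answer: 4.7759 7.7036 12.4415 14.5031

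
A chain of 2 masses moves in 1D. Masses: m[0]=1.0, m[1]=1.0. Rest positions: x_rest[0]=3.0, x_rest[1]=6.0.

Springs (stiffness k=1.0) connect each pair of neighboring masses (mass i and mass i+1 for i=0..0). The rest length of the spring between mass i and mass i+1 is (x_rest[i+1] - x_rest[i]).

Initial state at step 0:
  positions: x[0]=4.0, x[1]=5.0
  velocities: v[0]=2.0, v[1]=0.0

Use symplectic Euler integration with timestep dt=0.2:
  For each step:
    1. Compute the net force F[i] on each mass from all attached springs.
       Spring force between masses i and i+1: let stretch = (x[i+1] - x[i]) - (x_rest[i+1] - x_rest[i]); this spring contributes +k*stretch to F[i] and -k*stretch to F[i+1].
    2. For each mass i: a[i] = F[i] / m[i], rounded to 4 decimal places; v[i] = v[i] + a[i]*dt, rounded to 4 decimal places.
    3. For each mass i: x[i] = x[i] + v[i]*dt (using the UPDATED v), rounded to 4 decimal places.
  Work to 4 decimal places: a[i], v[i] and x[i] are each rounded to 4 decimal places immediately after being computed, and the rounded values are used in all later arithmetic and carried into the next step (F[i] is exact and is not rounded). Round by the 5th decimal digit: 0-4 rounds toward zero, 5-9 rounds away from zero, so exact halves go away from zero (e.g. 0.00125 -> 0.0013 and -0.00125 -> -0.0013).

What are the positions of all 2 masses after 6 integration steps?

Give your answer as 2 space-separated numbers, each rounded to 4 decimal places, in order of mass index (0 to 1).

Answer: 4.6350 6.7650

Derivation:
Step 0: x=[4.0000 5.0000] v=[2.0000 0.0000]
Step 1: x=[4.3200 5.0800] v=[1.6000 0.4000]
Step 2: x=[4.5504 5.2496] v=[1.1520 0.8480]
Step 3: x=[4.6888 5.5112] v=[0.6918 1.3082]
Step 4: x=[4.7401 5.8599] v=[0.2563 1.7437]
Step 5: x=[4.7162 6.2838] v=[-0.1197 2.1197]
Step 6: x=[4.6350 6.7650] v=[-0.4062 2.4062]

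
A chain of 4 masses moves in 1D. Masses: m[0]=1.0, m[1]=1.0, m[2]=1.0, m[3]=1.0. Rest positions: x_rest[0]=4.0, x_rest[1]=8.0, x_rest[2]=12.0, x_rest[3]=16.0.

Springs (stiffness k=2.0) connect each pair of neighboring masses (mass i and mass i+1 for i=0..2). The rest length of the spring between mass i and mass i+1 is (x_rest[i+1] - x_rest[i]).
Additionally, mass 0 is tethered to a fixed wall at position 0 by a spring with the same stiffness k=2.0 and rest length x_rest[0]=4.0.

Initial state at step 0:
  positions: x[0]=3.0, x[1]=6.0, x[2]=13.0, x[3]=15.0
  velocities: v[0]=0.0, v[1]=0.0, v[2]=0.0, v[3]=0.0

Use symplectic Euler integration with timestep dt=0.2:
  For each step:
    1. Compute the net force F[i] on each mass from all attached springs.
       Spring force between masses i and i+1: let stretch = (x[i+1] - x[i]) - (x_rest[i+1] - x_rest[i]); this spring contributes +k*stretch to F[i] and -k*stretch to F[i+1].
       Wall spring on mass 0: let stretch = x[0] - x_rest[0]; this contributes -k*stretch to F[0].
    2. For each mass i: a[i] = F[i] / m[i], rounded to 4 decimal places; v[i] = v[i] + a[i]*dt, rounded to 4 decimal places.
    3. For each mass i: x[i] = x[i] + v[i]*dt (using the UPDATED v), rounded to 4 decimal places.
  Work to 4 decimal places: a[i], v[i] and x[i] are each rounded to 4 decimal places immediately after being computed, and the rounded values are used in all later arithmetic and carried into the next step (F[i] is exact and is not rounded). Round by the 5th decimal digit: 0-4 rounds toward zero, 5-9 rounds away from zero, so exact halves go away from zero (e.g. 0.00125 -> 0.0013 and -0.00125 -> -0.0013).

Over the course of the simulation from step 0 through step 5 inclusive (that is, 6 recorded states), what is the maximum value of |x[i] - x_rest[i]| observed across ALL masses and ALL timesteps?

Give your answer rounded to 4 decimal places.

Step 0: x=[3.0000 6.0000 13.0000 15.0000] v=[0.0000 0.0000 0.0000 0.0000]
Step 1: x=[3.0000 6.3200 12.6000 15.1600] v=[0.0000 1.6000 -2.0000 0.8000]
Step 2: x=[3.0256 6.8768 11.9024 15.4352] v=[0.1280 2.7840 -3.4880 1.3760]
Step 3: x=[3.1172 7.5276 11.0854 15.7478] v=[0.4582 3.2538 -4.0851 1.5629]
Step 4: x=[3.3123 8.1102 10.3567 16.0074] v=[0.9755 2.9128 -3.6433 1.2979]
Step 5: x=[3.6262 8.4886 9.9004 16.1349] v=[1.5697 1.8922 -2.2816 0.6376]
Max displacement = 2.0996

Answer: 2.0996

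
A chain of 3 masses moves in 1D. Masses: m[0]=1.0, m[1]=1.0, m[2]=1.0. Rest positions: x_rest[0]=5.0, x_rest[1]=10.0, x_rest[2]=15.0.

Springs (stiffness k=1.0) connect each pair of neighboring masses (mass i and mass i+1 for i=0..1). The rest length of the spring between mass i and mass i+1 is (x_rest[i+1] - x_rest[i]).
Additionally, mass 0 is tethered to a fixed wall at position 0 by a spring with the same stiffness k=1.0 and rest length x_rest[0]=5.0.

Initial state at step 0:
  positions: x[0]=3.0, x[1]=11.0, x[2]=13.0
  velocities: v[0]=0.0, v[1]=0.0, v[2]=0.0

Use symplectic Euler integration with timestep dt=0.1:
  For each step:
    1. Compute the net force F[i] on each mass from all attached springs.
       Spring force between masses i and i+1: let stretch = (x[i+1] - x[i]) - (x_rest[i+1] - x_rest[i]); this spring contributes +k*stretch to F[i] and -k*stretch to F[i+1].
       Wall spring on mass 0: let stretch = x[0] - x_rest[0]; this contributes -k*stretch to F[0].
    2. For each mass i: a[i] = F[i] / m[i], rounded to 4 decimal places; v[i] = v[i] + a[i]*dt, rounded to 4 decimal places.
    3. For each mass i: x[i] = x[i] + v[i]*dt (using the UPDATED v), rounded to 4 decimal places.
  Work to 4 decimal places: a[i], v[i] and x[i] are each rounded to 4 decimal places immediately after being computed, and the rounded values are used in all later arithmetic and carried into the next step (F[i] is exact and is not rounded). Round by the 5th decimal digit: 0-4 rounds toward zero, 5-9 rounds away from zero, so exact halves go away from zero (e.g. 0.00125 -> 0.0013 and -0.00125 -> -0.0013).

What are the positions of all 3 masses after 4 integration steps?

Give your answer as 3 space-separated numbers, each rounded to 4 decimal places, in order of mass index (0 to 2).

Step 0: x=[3.0000 11.0000 13.0000] v=[0.0000 0.0000 0.0000]
Step 1: x=[3.0500 10.9400 13.0300] v=[0.5000 -0.6000 0.3000]
Step 2: x=[3.1484 10.8220 13.0891] v=[0.9840 -1.1800 0.5910]
Step 3: x=[3.2921 10.6499 13.1755] v=[1.4365 -1.7207 0.8643]
Step 4: x=[3.4764 10.4295 13.2867] v=[1.8431 -2.2039 1.1117]

Answer: 3.4764 10.4295 13.2867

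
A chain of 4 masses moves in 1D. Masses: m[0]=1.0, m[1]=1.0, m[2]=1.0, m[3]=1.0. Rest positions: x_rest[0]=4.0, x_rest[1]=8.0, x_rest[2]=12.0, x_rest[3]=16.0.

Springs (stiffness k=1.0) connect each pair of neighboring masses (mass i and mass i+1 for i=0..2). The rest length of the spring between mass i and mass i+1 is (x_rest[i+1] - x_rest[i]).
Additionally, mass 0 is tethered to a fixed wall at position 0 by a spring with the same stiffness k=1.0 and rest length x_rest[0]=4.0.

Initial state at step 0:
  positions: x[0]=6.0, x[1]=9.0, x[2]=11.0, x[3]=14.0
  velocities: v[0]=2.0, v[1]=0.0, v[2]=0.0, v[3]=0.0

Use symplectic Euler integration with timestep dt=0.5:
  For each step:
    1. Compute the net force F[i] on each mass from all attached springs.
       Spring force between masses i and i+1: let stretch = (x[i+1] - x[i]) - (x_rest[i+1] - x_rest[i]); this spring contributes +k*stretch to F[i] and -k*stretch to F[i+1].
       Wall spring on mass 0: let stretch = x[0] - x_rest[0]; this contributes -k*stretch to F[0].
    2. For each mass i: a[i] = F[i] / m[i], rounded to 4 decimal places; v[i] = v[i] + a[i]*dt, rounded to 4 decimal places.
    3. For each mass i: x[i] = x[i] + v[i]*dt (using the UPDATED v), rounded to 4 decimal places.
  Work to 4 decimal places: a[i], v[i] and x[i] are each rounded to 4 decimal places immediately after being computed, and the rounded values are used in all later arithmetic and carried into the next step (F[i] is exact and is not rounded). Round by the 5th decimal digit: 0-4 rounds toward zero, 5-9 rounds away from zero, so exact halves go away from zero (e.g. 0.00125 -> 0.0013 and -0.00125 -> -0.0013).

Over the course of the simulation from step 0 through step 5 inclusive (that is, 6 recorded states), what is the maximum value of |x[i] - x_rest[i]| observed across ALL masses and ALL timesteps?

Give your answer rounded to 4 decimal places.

Answer: 2.2500

Derivation:
Step 0: x=[6.0000 9.0000 11.0000 14.0000] v=[2.0000 0.0000 0.0000 0.0000]
Step 1: x=[6.2500 8.7500 11.2500 14.2500] v=[0.5000 -0.5000 0.5000 0.5000]
Step 2: x=[5.5625 8.5000 11.6250 14.7500] v=[-1.3750 -0.5000 0.7500 1.0000]
Step 3: x=[4.2188 8.2969 12.0000 15.4688] v=[-2.6875 -0.4063 0.7500 1.4375]
Step 4: x=[2.8399 8.0000 12.3165 16.3204] v=[-2.7579 -0.5938 0.6329 1.7031]
Step 5: x=[2.0410 7.4922 12.5548 17.1710] v=[-1.5978 -1.0156 0.4766 1.7012]
Max displacement = 2.2500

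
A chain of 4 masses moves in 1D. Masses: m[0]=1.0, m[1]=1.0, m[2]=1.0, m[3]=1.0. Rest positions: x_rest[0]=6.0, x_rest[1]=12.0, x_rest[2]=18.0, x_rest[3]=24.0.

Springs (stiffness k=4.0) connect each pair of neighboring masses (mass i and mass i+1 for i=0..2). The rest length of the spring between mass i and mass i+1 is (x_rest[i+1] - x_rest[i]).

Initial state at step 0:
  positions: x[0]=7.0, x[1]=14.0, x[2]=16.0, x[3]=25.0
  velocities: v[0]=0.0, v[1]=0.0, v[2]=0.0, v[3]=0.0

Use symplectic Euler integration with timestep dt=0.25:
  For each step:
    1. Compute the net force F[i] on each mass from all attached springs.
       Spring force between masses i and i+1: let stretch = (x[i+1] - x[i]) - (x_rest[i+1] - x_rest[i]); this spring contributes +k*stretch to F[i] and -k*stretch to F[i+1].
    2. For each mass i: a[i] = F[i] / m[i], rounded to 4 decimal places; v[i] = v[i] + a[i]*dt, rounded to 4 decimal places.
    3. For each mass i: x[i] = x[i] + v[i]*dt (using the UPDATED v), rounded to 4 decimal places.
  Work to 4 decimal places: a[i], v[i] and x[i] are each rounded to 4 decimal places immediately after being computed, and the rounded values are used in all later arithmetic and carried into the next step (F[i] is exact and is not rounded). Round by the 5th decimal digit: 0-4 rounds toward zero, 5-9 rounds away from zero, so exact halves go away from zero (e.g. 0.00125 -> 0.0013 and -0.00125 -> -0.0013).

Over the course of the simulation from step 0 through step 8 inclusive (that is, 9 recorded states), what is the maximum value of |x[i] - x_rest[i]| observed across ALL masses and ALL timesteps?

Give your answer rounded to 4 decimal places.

Step 0: x=[7.0000 14.0000 16.0000 25.0000] v=[0.0000 0.0000 0.0000 0.0000]
Step 1: x=[7.2500 12.7500 17.7500 24.2500] v=[1.0000 -5.0000 7.0000 -3.0000]
Step 2: x=[7.3750 11.3750 19.8750 23.3750] v=[0.5000 -5.5000 8.5000 -3.5000]
Step 3: x=[7.0000 11.1250 20.7500 23.1250] v=[-1.5000 -1.0000 3.5000 -1.0000]
Step 4: x=[6.1563 12.2500 19.8125 23.7813] v=[-3.3750 4.5000 -3.7500 2.6250]
Step 5: x=[5.3360 13.7422 17.9766 24.9454] v=[-3.2813 5.9688 -7.3437 4.6562]
Step 6: x=[5.1172 14.1915 16.8243 25.8673] v=[-0.8751 1.7970 -4.6093 3.6874]
Step 7: x=[5.6670 13.0304 17.2745 26.0284] v=[2.1992 -4.6445 1.8009 0.6444]
Step 8: x=[6.5577 11.0895 18.8522 25.5010] v=[3.5626 -7.7638 6.3107 -2.1095]
Max displacement = 2.7500

Answer: 2.7500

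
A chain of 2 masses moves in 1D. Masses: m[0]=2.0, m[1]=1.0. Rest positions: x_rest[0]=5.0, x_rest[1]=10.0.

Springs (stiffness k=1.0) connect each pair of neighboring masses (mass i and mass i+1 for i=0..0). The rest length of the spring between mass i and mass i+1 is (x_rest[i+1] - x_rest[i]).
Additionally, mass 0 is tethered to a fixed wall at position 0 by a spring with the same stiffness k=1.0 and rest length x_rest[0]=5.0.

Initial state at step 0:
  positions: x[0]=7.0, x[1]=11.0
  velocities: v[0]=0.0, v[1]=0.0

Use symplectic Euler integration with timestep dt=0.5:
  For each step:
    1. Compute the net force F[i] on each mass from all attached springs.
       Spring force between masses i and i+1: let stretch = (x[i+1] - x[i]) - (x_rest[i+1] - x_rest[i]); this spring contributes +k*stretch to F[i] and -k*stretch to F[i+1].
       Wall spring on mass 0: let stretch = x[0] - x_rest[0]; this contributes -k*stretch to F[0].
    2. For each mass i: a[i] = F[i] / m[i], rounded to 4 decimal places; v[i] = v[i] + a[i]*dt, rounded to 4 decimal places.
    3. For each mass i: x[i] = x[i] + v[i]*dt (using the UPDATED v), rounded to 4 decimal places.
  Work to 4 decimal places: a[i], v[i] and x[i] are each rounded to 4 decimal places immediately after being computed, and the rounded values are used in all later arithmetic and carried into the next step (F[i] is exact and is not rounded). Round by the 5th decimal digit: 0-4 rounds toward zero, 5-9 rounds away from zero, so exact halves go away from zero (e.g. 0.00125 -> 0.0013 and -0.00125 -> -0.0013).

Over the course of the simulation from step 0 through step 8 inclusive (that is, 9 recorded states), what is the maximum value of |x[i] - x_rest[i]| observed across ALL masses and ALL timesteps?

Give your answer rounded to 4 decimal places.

Answer: 2.0812

Derivation:
Step 0: x=[7.0000 11.0000] v=[0.0000 0.0000]
Step 1: x=[6.6250 11.2500] v=[-0.7500 0.5000]
Step 2: x=[6.0000 11.5938] v=[-1.2500 0.6875]
Step 3: x=[5.3242 11.7891] v=[-1.3516 0.3906]
Step 4: x=[4.7910 11.6182] v=[-1.0664 -0.3419]
Step 5: x=[4.5123 10.9905] v=[-0.5574 -1.2555]
Step 6: x=[4.4794 9.9932] v=[-0.0659 -1.9946]
Step 7: x=[4.5758 8.8675] v=[0.1927 -2.2515]
Step 8: x=[4.6367 7.9188] v=[0.1217 -1.8974]
Max displacement = 2.0812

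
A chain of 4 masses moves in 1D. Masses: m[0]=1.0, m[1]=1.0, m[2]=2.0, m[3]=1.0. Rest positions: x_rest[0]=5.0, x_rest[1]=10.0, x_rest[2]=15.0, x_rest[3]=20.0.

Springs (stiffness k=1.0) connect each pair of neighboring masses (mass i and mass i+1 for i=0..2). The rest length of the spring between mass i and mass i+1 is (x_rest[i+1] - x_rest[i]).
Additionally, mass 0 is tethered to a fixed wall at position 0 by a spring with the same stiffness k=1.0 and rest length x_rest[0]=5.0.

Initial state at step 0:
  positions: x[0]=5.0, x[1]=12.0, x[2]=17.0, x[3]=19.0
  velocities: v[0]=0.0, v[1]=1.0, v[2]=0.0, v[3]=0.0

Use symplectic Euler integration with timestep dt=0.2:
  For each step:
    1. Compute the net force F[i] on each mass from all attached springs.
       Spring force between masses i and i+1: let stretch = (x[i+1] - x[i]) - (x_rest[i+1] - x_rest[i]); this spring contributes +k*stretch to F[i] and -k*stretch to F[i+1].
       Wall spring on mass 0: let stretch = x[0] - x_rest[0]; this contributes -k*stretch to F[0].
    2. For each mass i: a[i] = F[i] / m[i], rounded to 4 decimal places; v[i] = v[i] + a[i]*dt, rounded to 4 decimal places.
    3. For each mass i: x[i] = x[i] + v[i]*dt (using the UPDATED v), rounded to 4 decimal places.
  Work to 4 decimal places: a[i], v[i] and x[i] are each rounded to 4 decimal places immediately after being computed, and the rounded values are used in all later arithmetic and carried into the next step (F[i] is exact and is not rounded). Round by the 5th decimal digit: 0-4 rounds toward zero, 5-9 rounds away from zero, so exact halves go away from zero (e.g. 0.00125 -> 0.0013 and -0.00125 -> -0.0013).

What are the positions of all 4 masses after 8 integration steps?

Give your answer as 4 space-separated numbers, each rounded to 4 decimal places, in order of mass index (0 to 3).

Answer: 6.6991 10.9306 15.6844 22.0222

Derivation:
Step 0: x=[5.0000 12.0000 17.0000 19.0000] v=[0.0000 1.0000 0.0000 0.0000]
Step 1: x=[5.0800 12.1200 16.9400 19.1200] v=[0.4000 0.6000 -0.3000 0.6000]
Step 2: x=[5.2384 12.1512 16.8272 19.3528] v=[0.7920 0.1560 -0.5640 1.1640]
Step 3: x=[5.4638 12.0929 16.6714 19.6846] v=[1.1269 -0.2914 -0.7790 1.6589]
Step 4: x=[5.7358 11.9526 16.4843 20.0959] v=[1.3600 -0.7015 -0.9355 2.0563]
Step 5: x=[6.0270 11.7449 16.2788 20.5627] v=[1.4562 -1.0385 -1.0275 2.3340]
Step 6: x=[6.3059 11.4898 16.0683 21.0581] v=[1.3944 -1.2753 -1.0525 2.4772]
Step 7: x=[6.5399 11.2105 15.8660 21.5539] v=[1.1700 -1.3964 -1.0114 2.4792]
Step 8: x=[6.6991 10.9306 15.6844 22.0222] v=[0.7961 -1.3994 -0.9082 2.3416]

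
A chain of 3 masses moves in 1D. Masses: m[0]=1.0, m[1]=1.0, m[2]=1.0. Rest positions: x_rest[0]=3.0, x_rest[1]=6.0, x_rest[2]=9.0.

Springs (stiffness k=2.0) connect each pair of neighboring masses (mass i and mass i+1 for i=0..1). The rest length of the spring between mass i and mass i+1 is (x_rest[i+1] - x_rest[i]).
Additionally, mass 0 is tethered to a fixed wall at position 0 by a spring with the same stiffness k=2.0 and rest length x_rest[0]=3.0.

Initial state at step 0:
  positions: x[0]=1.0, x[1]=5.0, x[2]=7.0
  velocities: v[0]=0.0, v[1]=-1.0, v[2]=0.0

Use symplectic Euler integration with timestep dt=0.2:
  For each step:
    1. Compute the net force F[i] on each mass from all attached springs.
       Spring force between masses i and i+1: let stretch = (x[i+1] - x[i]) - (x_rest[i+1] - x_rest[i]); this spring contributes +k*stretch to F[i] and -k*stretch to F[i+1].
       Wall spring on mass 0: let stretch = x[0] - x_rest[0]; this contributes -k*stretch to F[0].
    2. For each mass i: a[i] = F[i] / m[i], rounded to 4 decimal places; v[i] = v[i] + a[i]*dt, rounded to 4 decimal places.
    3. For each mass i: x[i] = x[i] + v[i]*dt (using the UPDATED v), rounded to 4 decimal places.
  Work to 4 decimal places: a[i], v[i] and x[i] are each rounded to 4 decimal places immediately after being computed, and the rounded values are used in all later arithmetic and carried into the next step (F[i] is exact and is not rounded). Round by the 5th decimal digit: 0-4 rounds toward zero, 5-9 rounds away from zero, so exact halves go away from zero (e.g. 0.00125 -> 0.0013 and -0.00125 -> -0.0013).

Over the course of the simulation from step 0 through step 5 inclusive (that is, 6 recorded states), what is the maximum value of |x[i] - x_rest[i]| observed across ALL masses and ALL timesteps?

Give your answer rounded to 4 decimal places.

Step 0: x=[1.0000 5.0000 7.0000] v=[0.0000 -1.0000 0.0000]
Step 1: x=[1.2400 4.6400 7.0800] v=[1.2000 -1.8000 0.4000]
Step 2: x=[1.6528 4.2032 7.2048] v=[2.0640 -2.1840 0.6240]
Step 3: x=[2.1374 3.8025 7.3295] v=[2.4230 -2.0035 0.6234]
Step 4: x=[2.5842 3.5508 7.4120] v=[2.2341 -1.2587 0.4126]
Step 5: x=[2.9016 3.5306 7.4256] v=[1.5871 -0.1009 0.0681]
Max displacement = 2.4694

Answer: 2.4694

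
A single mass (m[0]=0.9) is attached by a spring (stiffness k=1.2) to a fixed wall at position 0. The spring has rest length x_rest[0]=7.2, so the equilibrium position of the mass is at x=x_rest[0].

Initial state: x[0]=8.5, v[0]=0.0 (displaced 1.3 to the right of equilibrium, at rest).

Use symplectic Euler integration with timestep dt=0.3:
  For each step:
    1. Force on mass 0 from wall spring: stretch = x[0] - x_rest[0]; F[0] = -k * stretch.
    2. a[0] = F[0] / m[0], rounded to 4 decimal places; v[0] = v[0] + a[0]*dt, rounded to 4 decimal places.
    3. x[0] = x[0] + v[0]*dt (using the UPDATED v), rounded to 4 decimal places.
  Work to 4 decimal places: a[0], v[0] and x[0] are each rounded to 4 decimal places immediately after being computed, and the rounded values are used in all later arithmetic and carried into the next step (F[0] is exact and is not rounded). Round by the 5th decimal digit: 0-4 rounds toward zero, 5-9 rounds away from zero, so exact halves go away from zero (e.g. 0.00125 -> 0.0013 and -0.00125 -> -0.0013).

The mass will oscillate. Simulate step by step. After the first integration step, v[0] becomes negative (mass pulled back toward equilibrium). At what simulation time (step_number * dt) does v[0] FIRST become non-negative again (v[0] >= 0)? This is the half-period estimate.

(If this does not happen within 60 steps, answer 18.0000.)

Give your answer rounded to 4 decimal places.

Step 0: x=[8.5000] v=[0.0000]
Step 1: x=[8.3440] v=[-0.5200]
Step 2: x=[8.0507] v=[-0.9776]
Step 3: x=[7.6553] v=[-1.3179]
Step 4: x=[7.2053] v=[-1.5000]
Step 5: x=[6.7547] v=[-1.5021]
Step 6: x=[6.3575] v=[-1.3240]
Step 7: x=[6.0614] v=[-0.9870]
Step 8: x=[5.9019] v=[-0.5316]
Step 9: x=[5.8982] v=[-0.0124]
Step 10: x=[6.0507] v=[0.5083]
First v>=0 after going negative at step 10, time=3.0000

Answer: 3.0000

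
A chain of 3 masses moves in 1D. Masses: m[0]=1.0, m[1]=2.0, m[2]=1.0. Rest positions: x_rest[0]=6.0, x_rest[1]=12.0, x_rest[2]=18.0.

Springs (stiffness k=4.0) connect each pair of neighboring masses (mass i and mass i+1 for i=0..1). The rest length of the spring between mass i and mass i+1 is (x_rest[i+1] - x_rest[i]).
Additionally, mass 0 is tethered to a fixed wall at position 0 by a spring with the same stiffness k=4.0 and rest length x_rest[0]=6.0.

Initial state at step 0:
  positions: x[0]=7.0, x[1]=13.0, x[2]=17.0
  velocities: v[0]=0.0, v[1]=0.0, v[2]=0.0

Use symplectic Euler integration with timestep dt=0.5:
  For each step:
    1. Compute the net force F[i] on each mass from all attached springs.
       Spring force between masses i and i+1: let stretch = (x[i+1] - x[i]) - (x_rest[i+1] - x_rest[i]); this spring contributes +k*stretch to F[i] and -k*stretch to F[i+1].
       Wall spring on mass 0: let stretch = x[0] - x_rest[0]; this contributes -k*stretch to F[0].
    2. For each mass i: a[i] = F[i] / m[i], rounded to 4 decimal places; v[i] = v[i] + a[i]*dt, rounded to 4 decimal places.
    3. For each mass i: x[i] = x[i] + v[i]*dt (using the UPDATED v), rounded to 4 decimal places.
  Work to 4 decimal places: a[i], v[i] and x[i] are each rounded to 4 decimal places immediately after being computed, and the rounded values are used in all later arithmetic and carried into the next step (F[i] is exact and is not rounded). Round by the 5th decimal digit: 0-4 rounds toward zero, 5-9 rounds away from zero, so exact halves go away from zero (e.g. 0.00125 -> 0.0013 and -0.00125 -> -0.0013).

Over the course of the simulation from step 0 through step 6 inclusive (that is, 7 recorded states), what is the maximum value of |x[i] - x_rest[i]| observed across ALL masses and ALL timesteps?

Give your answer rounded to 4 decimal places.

Answer: 2.0000

Derivation:
Step 0: x=[7.0000 13.0000 17.0000] v=[0.0000 0.0000 0.0000]
Step 1: x=[6.0000 12.0000 19.0000] v=[-2.0000 -2.0000 4.0000]
Step 2: x=[5.0000 11.5000 20.0000] v=[-2.0000 -1.0000 2.0000]
Step 3: x=[5.5000 12.0000 18.5000] v=[1.0000 1.0000 -3.0000]
Step 4: x=[7.0000 12.5000 16.5000] v=[3.0000 1.0000 -4.0000]
Step 5: x=[7.0000 12.2500 16.5000] v=[0.0000 -0.5000 0.0000]
Step 6: x=[5.2500 11.5000 18.2500] v=[-3.5000 -1.5000 3.5000]
Max displacement = 2.0000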